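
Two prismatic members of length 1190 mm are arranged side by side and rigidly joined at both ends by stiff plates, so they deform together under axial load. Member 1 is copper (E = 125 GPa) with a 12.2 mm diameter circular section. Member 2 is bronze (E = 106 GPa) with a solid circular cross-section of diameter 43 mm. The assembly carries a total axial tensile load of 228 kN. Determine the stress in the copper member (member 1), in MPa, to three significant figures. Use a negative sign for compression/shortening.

A_1 = 116.9 mm².
A_2 = 1452 mm².
Equal strain + equilibrium ⇒ each member carries load in proportion to AE: A₁E₁ = 14610000 N, A₂E₂ = 153900000 N, ΣAE = 168500000 N.
σ₁ = P·E₁/ΣAE = 228000·125000/168500000 = 169.1 MPa.

169 MPa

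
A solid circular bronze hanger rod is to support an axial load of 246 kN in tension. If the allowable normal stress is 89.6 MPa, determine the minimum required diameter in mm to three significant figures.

59.1 mm

Required area A ≥ P/σ_allow = 246000/89.6 = 2746 mm².
For a solid circular section, d ≥ √(4A/π) = 59.12 mm.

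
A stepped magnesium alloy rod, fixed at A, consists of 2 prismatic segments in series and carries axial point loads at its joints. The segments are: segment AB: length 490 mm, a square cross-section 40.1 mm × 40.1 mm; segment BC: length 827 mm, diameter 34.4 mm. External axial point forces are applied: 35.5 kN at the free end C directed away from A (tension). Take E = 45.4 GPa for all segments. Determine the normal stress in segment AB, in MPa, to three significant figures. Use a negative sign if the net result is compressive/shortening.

Internal axial forces (sectioning from the free end, tension +): N_BC = 35.5 kN, N_AB = 35.5 kN.
A_AB = 1608 mm².
σ_AB = N_AB/A_AB = 35500/1608 = 22.08 MPa.

22.1 MPa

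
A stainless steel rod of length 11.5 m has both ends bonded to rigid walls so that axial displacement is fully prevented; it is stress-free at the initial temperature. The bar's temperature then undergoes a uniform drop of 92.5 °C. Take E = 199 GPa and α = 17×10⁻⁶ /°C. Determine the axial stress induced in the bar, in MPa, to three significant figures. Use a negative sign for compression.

Free thermal expansion αLΔT = 17e-6 · 11500 · -92.5 = -18.08 mm.
The walls impose strain ε = −(-18.08)/11500 = 1.5725e-03; σ = Eε = 199000 · 1.5725e-03 = 312.9 MPa.

313 MPa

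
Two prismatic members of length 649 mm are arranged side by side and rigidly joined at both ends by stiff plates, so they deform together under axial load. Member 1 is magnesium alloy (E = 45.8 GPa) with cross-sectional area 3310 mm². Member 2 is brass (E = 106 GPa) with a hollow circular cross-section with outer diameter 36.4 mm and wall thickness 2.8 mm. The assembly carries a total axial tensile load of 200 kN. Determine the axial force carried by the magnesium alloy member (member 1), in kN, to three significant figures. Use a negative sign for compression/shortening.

166 kN

A_2 = 295.6 mm².
Equal strain + equilibrium ⇒ each member carries load in proportion to AE: A₁E₁ = 151600000 N, A₂E₂ = 31330000 N, ΣAE = 182900000 N.
F₁ = P·A₁E₁/ΣAE = 200000·151600000/182900000 = 165700 N.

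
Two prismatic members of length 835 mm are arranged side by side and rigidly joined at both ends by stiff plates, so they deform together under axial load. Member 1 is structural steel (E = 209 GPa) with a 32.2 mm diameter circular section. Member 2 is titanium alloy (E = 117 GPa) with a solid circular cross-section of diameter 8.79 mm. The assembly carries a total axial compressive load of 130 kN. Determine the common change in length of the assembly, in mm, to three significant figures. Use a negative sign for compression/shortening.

-0.612 mm

A_1 = 814.3 mm².
A_2 = 60.68 mm².
Equal strain + equilibrium ⇒ each member carries load in proportion to AE: A₁E₁ = 170200000 N, A₂E₂ = 7100000 N, ΣAE = 177300000 N.
δ = PL/ΣAE = -130000·835/177300000 = -0.6123 mm.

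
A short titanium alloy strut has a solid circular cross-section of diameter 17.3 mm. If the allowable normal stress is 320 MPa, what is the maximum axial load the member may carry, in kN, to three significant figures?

A = 235.1 mm².
P_max = σ_allow · A = 320 · 235.1 = 75220 N = 75.22 kN.

75.2 kN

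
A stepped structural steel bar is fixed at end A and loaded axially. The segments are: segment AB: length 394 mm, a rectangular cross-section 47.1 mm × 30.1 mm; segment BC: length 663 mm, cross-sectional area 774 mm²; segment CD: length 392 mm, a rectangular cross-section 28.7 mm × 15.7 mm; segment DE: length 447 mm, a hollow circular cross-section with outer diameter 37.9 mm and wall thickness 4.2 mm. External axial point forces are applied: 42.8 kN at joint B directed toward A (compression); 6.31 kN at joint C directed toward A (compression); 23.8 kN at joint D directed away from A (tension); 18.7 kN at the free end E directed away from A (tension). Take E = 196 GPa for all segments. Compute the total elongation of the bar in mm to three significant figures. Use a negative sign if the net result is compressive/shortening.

Internal axial forces (sectioning from the free end, tension +): N_DE = 18.7 kN, N_CD = 42.5 kN, N_BC = 36.19 kN, N_AB = -6.61 kN.
A_AB = 1418 mm².
A_CD = 450.6 mm².
A_DE = 444.7 mm².
δ_AB = -6610·394/(1418·196000) = -0.009372 mm
δ_BC = 36190·663/(774·196000) = 0.1582 mm
δ_CD = 42500·392/(450.6·196000) = 0.1886 mm
δ_DE = 18700·447/(444.7·196000) = 0.09591 mm
δ = Σδ_i = 0.4333 mm.

0.433 mm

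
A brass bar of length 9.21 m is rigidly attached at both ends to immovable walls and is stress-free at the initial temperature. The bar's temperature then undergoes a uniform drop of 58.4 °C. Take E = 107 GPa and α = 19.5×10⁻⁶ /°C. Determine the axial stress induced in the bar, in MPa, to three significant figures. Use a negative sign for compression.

Free thermal expansion αLΔT = 19.5e-6 · 9210 · -58.4 = -10.49 mm.
The walls impose strain ε = −(-10.49)/9210 = 1.1388e-03; σ = Eε = 107000 · 1.1388e-03 = 121.9 MPa.

122 MPa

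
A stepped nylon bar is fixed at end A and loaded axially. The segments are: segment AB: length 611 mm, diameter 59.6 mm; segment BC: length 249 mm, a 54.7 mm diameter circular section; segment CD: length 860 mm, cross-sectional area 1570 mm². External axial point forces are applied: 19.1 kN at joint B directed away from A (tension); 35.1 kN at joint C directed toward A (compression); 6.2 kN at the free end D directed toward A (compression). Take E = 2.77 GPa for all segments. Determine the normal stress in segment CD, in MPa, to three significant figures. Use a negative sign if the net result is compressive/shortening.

-3.95 MPa

Internal axial forces (sectioning from the free end, tension +): N_CD = -6.2 kN, N_BC = -41.3 kN, N_AB = -22.2 kN.
σ_CD = N_CD/A_CD = -6200/1570 = -3.949 MPa.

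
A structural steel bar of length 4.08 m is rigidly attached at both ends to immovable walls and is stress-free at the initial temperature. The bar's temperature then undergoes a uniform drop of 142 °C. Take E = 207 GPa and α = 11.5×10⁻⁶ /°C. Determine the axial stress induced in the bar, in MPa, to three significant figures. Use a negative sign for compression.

Free thermal expansion αLΔT = 11.5e-6 · 4080 · -142 = -6.663 mm.
The walls impose strain ε = −(-6.663)/4080 = 1.6330e-03; σ = Eε = 207000 · 1.6330e-03 = 338 MPa.

338 MPa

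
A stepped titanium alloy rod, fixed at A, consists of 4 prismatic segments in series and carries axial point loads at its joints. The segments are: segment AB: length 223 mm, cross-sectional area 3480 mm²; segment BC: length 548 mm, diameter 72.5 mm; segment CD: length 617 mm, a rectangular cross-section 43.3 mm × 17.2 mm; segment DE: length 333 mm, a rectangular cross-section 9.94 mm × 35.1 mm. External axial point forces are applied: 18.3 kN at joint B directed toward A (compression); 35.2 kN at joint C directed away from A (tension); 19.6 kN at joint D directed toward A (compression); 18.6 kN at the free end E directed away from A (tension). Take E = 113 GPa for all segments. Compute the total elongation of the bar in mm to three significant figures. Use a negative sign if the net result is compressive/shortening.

0.199 mm

Internal axial forces (sectioning from the free end, tension +): N_DE = 18.6 kN, N_CD = -1 kN, N_BC = 34.2 kN, N_AB = 15.9 kN.
A_BC = 4128 mm².
A_CD = 744.8 mm².
A_DE = 348.9 mm².
δ_AB = 15900·223/(3480·113000) = 0.009017 mm
δ_BC = 34200·548/(4128·113000) = 0.04018 mm
δ_CD = -1000·617/(744.8·113000) = -0.007331 mm
δ_DE = 18600·333/(348.9·113000) = 0.1571 mm
δ = Σδ_i = 0.199 mm.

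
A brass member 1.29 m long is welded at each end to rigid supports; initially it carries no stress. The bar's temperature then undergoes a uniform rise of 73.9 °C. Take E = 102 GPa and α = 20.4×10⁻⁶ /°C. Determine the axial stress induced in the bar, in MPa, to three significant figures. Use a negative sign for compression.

Free thermal expansion αLΔT = 20.4e-6 · 1290 · 73.9 = 1.945 mm.
The walls impose strain ε = −(1.945)/1290 = -1.5076e-03; σ = Eε = 102000 · -1.5076e-03 = -153.8 MPa.

-154 MPa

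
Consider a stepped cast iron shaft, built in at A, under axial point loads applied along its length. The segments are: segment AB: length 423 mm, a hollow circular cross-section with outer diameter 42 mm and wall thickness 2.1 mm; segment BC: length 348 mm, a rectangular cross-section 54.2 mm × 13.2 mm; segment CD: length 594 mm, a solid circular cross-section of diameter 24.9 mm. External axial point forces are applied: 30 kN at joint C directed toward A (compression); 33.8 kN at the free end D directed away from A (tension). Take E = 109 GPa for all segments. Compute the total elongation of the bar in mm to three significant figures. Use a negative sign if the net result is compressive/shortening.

Internal axial forces (sectioning from the free end, tension +): N_CD = 33.8 kN, N_BC = 3.8 kN, N_AB = 3.8 kN.
A_AB = 263.2 mm².
A_BC = 715.4 mm².
A_CD = 487 mm².
δ_AB = 3800·423/(263.2·109000) = 0.05602 mm
δ_BC = 3800·348/(715.4·109000) = 0.01696 mm
δ_CD = 33800·594/(487·109000) = 0.3783 mm
δ = Σδ_i = 0.4512 mm.

0.451 mm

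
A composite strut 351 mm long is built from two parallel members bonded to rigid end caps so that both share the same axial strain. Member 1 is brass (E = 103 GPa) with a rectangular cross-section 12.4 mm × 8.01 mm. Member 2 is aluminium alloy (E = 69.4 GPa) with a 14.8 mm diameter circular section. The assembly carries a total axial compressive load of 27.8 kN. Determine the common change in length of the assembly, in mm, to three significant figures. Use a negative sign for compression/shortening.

-0.440 mm

A_1 = 99.32 mm².
A_2 = 172 mm².
Equal strain + equilibrium ⇒ each member carries load in proportion to AE: A₁E₁ = 10230000 N, A₂E₂ = 11940000 N, ΣAE = 22170000 N.
δ = PL/ΣAE = -27800·351/22170000 = -0.4401 mm.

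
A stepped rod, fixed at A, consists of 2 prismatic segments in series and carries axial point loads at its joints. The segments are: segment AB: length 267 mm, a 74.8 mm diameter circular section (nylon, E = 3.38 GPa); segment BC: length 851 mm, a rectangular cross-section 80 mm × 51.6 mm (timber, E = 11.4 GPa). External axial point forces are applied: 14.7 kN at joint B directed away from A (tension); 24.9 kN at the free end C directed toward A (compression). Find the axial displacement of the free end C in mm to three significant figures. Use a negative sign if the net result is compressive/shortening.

Internal axial forces (sectioning from the free end, tension +): N_BC = -24.9 kN, N_AB = -10.2 kN.
A_AB = 4394 mm².
A_BC = 4128 mm².
δ_AB = -10200·267/(4394·3380) = -0.1834 mm
δ_BC = -24900·851/(4128·11400) = -0.4503 mm
δ = Σδ_i = -0.6336 mm.

-0.634 mm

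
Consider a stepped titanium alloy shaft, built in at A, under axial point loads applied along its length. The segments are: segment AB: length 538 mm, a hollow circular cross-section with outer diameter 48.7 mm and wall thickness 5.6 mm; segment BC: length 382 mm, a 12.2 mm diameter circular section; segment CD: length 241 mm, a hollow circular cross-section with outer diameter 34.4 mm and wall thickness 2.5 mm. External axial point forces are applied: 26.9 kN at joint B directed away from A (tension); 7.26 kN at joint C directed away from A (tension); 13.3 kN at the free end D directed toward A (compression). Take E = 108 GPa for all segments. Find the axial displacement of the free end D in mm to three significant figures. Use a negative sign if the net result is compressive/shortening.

Internal axial forces (sectioning from the free end, tension +): N_CD = -13.3 kN, N_BC = -6.04 kN, N_AB = 20.86 kN.
A_AB = 758.3 mm².
A_BC = 116.9 mm².
A_CD = 250.5 mm².
δ_AB = 20860·538/(758.3·108000) = 0.137 mm
δ_BC = -6040·382/(116.9·108000) = -0.1828 mm
δ_CD = -13300·241/(250.5·108000) = -0.1185 mm
δ = Σδ_i = -0.1642 mm.

-0.164 mm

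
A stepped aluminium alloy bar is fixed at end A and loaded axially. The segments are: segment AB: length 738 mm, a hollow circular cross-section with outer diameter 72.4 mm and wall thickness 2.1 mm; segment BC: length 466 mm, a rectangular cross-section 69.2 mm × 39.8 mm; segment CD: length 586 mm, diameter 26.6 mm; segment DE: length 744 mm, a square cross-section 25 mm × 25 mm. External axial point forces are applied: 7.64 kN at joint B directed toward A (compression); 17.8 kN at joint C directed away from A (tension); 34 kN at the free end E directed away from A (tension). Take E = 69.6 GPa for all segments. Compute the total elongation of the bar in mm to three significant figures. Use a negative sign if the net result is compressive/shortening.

Internal axial forces (sectioning from the free end, tension +): N_DE = 34 kN, N_CD = 34 kN, N_BC = 51.8 kN, N_AB = 44.16 kN.
A_AB = 463.8 mm².
A_BC = 2754 mm².
A_CD = 555.7 mm².
A_DE = 625 mm².
δ_AB = 44160·738/(463.8·69600) = 1.01 mm
δ_BC = 51800·466/(2754·69600) = 0.1259 mm
δ_CD = 34000·586/(555.7·69600) = 0.5151 mm
δ_DE = 34000·744/(625·69600) = 0.5815 mm
δ = Σδ_i = 2.232 mm.

2.23 mm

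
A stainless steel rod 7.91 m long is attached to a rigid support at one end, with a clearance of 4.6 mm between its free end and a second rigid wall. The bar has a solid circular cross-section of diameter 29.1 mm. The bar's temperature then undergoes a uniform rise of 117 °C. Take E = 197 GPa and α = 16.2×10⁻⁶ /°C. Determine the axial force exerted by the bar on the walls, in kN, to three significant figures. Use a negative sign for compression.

-172 kN

Free thermal expansion αLΔT = 16.2e-6 · 7910 · 117 = 14.99 mm.
The walls engage after the gap closes; constrained expansion = 14.99 − 4.6 = 10.39 mm.
The walls impose strain ε = −(10.39)/7910 = -1.3139e-03; σ = Eε = 197000 · -1.3139e-03 = -258.8 MPa.
Wall reaction R = σ·A = -258.8·665.1 = -172100 N = -172.1 kN.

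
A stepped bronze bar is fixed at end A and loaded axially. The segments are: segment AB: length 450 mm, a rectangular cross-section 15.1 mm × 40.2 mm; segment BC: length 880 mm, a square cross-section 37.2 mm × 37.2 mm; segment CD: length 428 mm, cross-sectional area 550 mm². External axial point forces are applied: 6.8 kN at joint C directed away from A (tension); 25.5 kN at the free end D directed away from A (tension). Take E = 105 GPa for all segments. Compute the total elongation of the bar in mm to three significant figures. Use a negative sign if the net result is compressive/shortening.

Internal axial forces (sectioning from the free end, tension +): N_CD = 25.5 kN, N_BC = 32.3 kN, N_AB = 32.3 kN.
A_AB = 607 mm².
A_BC = 1384 mm².
δ_AB = 32300·450/(607·105000) = 0.228 mm
δ_BC = 32300·880/(1384·105000) = 0.1956 mm
δ_CD = 25500·428/(550·105000) = 0.189 mm
δ = Σδ_i = 0.6127 mm.

0.613 mm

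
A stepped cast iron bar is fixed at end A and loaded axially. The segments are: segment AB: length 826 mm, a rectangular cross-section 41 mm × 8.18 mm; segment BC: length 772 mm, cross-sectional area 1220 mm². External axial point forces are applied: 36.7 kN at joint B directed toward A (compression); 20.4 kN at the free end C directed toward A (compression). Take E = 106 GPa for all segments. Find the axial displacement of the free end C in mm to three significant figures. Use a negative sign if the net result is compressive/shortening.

Internal axial forces (sectioning from the free end, tension +): N_BC = -20.4 kN, N_AB = -57.1 kN.
A_AB = 335.4 mm².
δ_AB = -57100·826/(335.4·106000) = -1.327 mm
δ_BC = -20400·772/(1220·106000) = -0.1218 mm
δ = Σδ_i = -1.448 mm.

-1.45 mm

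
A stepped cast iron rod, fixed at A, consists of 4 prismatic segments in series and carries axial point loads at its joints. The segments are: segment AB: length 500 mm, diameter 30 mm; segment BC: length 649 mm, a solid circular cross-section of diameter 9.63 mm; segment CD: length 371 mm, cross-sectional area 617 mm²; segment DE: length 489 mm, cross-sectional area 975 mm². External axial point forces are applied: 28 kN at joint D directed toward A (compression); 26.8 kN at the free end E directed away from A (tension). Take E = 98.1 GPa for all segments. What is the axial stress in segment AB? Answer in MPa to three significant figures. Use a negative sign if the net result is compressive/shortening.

-1.70 MPa

Internal axial forces (sectioning from the free end, tension +): N_DE = 26.8 kN, N_CD = -1.2 kN, N_BC = -1.2 kN, N_AB = -1.2 kN.
A_AB = 706.9 mm².
σ_AB = N_AB/A_AB = -1200/706.9 = -1.698 MPa.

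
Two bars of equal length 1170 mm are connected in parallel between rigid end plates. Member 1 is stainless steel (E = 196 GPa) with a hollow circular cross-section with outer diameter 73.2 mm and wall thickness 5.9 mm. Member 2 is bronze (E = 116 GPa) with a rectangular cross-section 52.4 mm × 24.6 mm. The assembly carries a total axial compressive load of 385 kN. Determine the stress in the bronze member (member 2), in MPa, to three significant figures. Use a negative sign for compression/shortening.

A_1 = 1247 mm².
A_2 = 1289 mm².
Equal strain + equilibrium ⇒ each member carries load in proportion to AE: A₁E₁ = 244500000 N, A₂E₂ = 149500000 N, ΣAE = 394000000 N.
σ₂ = P·E₂/ΣAE = -385000·116000/394000000 = -113.3 MPa.

-113 MPa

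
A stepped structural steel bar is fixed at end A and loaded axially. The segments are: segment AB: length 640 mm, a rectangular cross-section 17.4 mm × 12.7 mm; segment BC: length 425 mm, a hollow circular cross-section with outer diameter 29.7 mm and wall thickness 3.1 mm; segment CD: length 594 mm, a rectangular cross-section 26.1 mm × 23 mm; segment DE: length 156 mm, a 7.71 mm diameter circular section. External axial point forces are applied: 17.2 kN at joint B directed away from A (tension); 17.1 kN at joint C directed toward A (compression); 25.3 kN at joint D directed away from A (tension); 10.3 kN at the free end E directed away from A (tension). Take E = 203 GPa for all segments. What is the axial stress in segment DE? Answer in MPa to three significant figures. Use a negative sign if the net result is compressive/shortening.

221 MPa

Internal axial forces (sectioning from the free end, tension +): N_DE = 10.3 kN, N_CD = 35.6 kN, N_BC = 18.5 kN, N_AB = 35.7 kN.
A_DE = 46.69 mm².
σ_DE = N_DE/A_DE = 10300/46.69 = 220.6 MPa.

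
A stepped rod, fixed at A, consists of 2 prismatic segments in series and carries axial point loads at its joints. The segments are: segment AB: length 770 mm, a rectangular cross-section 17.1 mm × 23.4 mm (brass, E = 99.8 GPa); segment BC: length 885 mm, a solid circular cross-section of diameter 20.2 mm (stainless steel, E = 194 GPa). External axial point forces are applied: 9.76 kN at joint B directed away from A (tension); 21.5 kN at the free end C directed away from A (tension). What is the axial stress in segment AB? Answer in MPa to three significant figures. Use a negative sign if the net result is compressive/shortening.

78.1 MPa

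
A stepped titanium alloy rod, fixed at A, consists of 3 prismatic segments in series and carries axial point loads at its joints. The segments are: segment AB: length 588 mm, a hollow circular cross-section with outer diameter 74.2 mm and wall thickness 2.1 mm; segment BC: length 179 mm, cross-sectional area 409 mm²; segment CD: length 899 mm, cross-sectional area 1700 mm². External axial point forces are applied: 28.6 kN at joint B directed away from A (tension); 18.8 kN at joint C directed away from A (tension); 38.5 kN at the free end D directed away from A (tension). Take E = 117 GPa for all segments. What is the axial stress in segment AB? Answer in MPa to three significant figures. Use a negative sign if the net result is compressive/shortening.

181 MPa

Internal axial forces (sectioning from the free end, tension +): N_CD = 38.5 kN, N_BC = 57.3 kN, N_AB = 85.9 kN.
A_AB = 475.7 mm².
σ_AB = N_AB/A_AB = 85900/475.7 = 180.6 MPa.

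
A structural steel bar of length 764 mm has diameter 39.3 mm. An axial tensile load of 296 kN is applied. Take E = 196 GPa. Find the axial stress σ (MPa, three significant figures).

A = 1213 mm².
σ = N/A = 296000/1213 = 244 MPa.

244 MPa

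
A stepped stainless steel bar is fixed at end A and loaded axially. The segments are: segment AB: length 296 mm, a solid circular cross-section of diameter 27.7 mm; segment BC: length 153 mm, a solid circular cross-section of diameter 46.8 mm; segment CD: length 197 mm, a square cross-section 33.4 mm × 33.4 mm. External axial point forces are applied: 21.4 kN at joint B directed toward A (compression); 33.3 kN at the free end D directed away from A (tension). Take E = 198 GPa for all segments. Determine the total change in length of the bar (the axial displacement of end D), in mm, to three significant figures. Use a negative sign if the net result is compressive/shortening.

Internal axial forces (sectioning from the free end, tension +): N_CD = 33.3 kN, N_BC = 33.3 kN, N_AB = 11.9 kN.
A_AB = 602.6 mm².
A_BC = 1720 mm².
A_CD = 1116 mm².
δ_AB = 11900·296/(602.6·198000) = 0.02952 mm
δ_BC = 33300·153/(1720·198000) = 0.01496 mm
δ_CD = 33300·197/(1116·198000) = 0.0297 mm
δ = Σδ_i = 0.07418 mm.

0.0742 mm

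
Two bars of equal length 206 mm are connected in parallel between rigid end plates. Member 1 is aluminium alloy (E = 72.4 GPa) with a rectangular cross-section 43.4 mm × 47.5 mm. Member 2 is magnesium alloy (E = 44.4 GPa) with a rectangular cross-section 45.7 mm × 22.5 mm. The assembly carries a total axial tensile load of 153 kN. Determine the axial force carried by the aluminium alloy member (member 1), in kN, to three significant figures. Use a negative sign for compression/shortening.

117 kN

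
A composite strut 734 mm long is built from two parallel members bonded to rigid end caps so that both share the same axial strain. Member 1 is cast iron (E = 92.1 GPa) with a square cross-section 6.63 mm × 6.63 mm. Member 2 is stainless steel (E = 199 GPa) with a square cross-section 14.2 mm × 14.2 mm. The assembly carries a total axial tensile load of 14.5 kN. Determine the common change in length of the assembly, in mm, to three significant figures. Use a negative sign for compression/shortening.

0.241 mm

A_1 = 43.96 mm².
A_2 = 201.6 mm².
Equal strain + equilibrium ⇒ each member carries load in proportion to AE: A₁E₁ = 4048000 N, A₂E₂ = 40130000 N, ΣAE = 44170000 N.
δ = PL/ΣAE = 14500·734/44170000 = 0.2409 mm.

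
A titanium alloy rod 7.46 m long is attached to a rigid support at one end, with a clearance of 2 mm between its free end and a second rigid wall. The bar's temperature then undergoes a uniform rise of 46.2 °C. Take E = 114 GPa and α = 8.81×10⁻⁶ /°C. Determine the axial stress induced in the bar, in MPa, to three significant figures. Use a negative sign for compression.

Free thermal expansion αLΔT = 8.81e-6 · 7460 · 46.2 = 3.036 mm.
The walls engage after the gap closes; constrained expansion = 3.036 − 2 = 1.036 mm.
The walls impose strain ε = −(1.036)/7460 = -1.3893e-04; σ = Eε = 114000 · -1.3893e-04 = -15.84 MPa.

-15.8 MPa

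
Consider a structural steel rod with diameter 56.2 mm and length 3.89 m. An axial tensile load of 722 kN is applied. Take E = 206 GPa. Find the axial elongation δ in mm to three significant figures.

5.50 mm

A = 2481 mm².
δ_mech = NL/(AE) = 722000·3890/(2481·206000) = 5.496 mm.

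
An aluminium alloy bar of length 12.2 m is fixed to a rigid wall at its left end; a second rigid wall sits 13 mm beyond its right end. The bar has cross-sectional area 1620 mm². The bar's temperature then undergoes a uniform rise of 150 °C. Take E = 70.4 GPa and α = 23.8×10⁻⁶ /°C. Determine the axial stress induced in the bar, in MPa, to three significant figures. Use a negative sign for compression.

-176 MPa

Free thermal expansion αLΔT = 23.8e-6 · 12200 · 150 = 43.55 mm.
The walls engage after the gap closes; constrained expansion = 43.55 − 13 = 30.55 mm.
The walls impose strain ε = −(30.55)/12200 = -2.5044e-03; σ = Eε = 70400 · -2.5044e-03 = -176.3 MPa.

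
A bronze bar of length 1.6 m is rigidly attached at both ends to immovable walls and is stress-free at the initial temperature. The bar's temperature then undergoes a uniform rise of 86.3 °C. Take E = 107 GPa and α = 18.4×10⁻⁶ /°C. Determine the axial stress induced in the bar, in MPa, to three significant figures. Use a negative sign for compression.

-170 MPa

Free thermal expansion αLΔT = 18.4e-6 · 1600 · 86.3 = 2.541 mm.
The walls impose strain ε = −(2.541)/1600 = -1.5879e-03; σ = Eε = 107000 · -1.5879e-03 = -169.9 MPa.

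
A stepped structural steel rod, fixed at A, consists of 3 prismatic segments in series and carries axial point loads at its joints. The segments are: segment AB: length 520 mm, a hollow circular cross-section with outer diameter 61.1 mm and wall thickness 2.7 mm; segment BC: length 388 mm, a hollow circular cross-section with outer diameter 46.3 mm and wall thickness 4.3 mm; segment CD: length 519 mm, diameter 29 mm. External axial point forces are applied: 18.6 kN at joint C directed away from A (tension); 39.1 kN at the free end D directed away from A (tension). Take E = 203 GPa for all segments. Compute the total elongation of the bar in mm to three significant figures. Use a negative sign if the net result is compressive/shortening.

Internal axial forces (sectioning from the free end, tension +): N_CD = 39.1 kN, N_BC = 57.7 kN, N_AB = 57.7 kN.
A_AB = 495.4 mm².
A_BC = 567.4 mm².
A_CD = 660.5 mm².
δ_AB = 57700·520/(495.4·203000) = 0.2984 mm
δ_BC = 57700·388/(567.4·203000) = 0.1944 mm
δ_CD = 39100·519/(660.5·203000) = 0.1513 mm
δ = Σδ_i = 0.6441 mm.

0.644 mm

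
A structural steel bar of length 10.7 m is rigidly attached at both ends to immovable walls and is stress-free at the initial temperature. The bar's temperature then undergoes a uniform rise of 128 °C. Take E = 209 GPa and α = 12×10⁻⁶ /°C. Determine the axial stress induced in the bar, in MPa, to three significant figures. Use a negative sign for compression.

Free thermal expansion αLΔT = 12e-6 · 10700 · 128 = 16.44 mm.
The walls impose strain ε = −(16.44)/10700 = -1.5360e-03; σ = Eε = 209000 · -1.5360e-03 = -321 MPa.

-321 MPa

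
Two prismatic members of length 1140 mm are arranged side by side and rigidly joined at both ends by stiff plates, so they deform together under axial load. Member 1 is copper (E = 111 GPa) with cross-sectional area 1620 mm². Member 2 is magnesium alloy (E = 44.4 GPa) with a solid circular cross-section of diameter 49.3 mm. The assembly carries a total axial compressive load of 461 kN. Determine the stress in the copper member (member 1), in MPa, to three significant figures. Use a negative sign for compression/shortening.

-193 MPa

A_2 = 1909 mm².
Equal strain + equilibrium ⇒ each member carries load in proportion to AE: A₁E₁ = 179800000 N, A₂E₂ = 84760000 N, ΣAE = 264600000 N.
σ₁ = P·E₁/ΣAE = -461000·111000/264600000 = -193.4 MPa.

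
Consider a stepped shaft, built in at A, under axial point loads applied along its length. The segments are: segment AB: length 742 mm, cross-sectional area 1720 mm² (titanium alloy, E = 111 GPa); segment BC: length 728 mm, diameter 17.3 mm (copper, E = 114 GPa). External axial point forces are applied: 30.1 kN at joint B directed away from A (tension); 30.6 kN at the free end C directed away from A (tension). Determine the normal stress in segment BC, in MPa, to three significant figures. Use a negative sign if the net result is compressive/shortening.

130 MPa

Internal axial forces (sectioning from the free end, tension +): N_BC = 30.6 kN, N_AB = 60.7 kN.
A_BC = 235.1 mm².
σ_BC = N_BC/A_BC = 30600/235.1 = 130.2 MPa.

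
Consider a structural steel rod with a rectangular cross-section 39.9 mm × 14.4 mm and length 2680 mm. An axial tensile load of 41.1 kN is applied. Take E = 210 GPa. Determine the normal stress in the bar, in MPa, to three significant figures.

71.5 MPa

A = 574.6 mm².
σ = N/A = 41100/574.6 = 71.53 MPa.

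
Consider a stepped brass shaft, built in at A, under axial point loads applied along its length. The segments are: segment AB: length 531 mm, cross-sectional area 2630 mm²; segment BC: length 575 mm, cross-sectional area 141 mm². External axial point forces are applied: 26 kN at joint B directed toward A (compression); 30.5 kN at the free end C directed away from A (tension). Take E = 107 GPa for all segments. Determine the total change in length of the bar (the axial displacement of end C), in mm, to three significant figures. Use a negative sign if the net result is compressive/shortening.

1.17 mm

Internal axial forces (sectioning from the free end, tension +): N_BC = 30.5 kN, N_AB = 4.5 kN.
δ_AB = 4500·531/(2630·107000) = 0.008491 mm
δ_BC = 30500·575/(141·107000) = 1.162 mm
δ = Σδ_i = 1.171 mm.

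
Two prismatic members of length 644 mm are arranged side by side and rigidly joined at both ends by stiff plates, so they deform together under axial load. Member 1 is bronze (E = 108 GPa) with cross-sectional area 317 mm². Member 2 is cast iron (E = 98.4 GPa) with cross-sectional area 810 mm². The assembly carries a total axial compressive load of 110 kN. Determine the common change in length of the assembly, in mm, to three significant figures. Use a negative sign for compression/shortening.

-0.622 mm

Equal strain + equilibrium ⇒ each member carries load in proportion to AE: A₁E₁ = 34240000 N, A₂E₂ = 79700000 N, ΣAE = 113900000 N.
δ = PL/ΣAE = -110000·644/113900000 = -0.6217 mm.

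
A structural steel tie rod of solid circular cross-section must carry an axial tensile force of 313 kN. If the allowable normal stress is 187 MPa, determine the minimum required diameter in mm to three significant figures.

Required area A ≥ P/σ_allow = 313000/187 = 1674 mm².
For a solid circular section, d ≥ √(4A/π) = 46.16 mm.

46.2 mm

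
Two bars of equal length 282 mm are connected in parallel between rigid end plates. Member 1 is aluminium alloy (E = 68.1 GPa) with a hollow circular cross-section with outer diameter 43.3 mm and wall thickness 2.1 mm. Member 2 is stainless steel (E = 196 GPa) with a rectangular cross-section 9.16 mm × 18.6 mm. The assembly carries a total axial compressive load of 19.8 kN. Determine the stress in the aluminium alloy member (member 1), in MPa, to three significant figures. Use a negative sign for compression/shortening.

-26.0 MPa

A_1 = 271.8 mm².
A_2 = 170.4 mm².
Equal strain + equilibrium ⇒ each member carries load in proportion to AE: A₁E₁ = 18510000 N, A₂E₂ = 33390000 N, ΣAE = 51900000 N.
σ₁ = P·E₁/ΣAE = -19800·68100/51900000 = -25.98 MPa.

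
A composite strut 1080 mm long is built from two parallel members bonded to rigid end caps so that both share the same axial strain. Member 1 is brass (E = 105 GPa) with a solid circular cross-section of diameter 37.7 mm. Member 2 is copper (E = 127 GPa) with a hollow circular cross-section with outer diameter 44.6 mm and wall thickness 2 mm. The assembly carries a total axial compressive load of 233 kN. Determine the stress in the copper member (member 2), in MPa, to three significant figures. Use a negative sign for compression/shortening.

A_1 = 1116 mm².
A_2 = 267.7 mm².
Equal strain + equilibrium ⇒ each member carries load in proportion to AE: A₁E₁ = 117200000 N, A₂E₂ = 33990000 N, ΣAE = 151200000 N.
σ₂ = P·E₂/ΣAE = -233000·127000/151200000 = -195.7 MPa.

-196 MPa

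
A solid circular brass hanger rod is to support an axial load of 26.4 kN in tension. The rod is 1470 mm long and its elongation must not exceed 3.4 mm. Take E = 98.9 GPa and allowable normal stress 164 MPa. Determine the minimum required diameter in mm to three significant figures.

Required area A ≥ P/σ_allow = 26400/164 = 161 mm².
For a solid circular section, d ≥ √(4A/π) = 14.32 mm.
Elongation limit: A ≥ PL/(Eδ_allow) = 26400·1470/(98900·3.4) = 115.4 mm² ⇒ d ≥ 12.12 mm.
The stress limit governs.

14.3 mm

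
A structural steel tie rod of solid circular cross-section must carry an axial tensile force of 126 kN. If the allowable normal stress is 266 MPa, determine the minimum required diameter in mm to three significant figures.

Required area A ≥ P/σ_allow = 126000/266 = 473.7 mm².
For a solid circular section, d ≥ √(4A/π) = 24.56 mm.

24.6 mm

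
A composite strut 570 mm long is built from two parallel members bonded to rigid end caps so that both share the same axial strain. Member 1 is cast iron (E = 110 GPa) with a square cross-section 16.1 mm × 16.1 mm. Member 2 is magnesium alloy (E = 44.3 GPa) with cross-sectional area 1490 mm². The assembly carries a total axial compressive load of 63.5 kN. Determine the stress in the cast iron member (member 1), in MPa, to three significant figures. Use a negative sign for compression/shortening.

-73.9 MPa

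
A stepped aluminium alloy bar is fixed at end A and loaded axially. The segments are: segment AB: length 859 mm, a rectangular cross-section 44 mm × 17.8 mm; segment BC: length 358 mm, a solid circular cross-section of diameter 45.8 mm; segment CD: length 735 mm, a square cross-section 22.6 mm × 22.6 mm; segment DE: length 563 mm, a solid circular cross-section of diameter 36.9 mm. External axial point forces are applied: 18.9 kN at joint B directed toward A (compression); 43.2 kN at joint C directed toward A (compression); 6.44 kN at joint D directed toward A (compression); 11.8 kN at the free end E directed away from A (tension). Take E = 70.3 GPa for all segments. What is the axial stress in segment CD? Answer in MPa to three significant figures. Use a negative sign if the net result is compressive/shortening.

10.5 MPa

Internal axial forces (sectioning from the free end, tension +): N_DE = 11.8 kN, N_CD = 5.36 kN, N_BC = -37.84 kN, N_AB = -56.74 kN.
A_CD = 510.8 mm².
σ_CD = N_CD/A_CD = 5360/510.8 = 10.49 MPa.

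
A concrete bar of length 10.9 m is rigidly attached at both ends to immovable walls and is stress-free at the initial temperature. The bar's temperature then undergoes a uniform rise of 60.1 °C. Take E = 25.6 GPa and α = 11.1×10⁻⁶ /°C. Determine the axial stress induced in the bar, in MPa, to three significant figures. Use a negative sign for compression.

-17.1 MPa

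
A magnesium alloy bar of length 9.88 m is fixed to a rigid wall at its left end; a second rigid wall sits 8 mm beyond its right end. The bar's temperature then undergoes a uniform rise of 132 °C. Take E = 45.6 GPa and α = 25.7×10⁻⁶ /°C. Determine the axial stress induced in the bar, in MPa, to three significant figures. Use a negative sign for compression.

-118 MPa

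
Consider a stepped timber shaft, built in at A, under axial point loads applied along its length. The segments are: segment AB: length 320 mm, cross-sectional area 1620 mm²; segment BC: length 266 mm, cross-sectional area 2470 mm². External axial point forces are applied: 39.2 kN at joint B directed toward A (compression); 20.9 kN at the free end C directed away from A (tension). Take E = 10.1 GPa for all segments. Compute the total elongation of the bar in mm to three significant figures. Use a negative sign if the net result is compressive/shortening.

-0.135 mm

Internal axial forces (sectioning from the free end, tension +): N_BC = 20.9 kN, N_AB = -18.3 kN.
δ_AB = -18300·320/(1620·10100) = -0.3579 mm
δ_BC = 20900·266/(2470·10100) = 0.2228 mm
δ = Σδ_i = -0.1351 mm.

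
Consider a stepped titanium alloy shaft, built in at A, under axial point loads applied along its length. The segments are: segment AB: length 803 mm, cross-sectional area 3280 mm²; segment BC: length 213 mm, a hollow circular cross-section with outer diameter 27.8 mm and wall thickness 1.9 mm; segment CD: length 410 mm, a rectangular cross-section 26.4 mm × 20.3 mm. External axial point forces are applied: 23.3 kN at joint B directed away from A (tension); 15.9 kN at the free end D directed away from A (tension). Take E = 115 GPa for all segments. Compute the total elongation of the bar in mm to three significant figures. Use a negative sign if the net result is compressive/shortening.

Internal axial forces (sectioning from the free end, tension +): N_CD = 15.9 kN, N_BC = 15.9 kN, N_AB = 39.2 kN.
A_BC = 154.6 mm².
A_CD = 535.9 mm².
δ_AB = 39200·803/(3280·115000) = 0.08345 mm
δ_BC = 15900·213/(154.6·115000) = 0.1905 mm
δ_CD = 15900·410/(535.9·115000) = 0.1058 mm
δ = Σδ_i = 0.3797 mm.

0.380 mm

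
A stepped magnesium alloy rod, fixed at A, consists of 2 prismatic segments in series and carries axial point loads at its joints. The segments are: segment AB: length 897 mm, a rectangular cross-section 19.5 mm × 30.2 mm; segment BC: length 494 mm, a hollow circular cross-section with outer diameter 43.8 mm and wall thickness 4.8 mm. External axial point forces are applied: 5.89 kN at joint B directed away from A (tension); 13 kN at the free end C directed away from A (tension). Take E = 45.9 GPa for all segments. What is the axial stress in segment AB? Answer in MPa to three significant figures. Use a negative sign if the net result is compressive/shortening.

32.1 MPa

Internal axial forces (sectioning from the free end, tension +): N_BC = 13 kN, N_AB = 18.89 kN.
A_AB = 588.9 mm².
σ_AB = N_AB/A_AB = 18890/588.9 = 32.08 MPa.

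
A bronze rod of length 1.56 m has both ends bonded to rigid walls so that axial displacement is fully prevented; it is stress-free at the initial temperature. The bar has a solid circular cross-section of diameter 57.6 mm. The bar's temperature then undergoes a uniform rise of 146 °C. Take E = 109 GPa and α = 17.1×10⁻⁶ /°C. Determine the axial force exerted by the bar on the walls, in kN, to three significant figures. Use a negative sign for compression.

-709 kN

Free thermal expansion αLΔT = 17.1e-6 · 1560 · 146 = 3.895 mm.
The walls impose strain ε = −(3.895)/1560 = -2.4966e-03; σ = Eε = 109000 · -2.4966e-03 = -272.1 MPa.
Wall reaction R = σ·A = -272.1·2606 = -709100 N = -709.1 kN.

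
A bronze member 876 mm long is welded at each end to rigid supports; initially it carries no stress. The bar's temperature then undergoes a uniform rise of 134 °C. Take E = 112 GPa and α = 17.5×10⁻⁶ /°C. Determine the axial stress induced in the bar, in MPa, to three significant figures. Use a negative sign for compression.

Free thermal expansion αLΔT = 17.5e-6 · 876 · 134 = 2.054 mm.
The walls impose strain ε = −(2.054)/876 = -2.3450e-03; σ = Eε = 112000 · -2.3450e-03 = -262.6 MPa.

-263 MPa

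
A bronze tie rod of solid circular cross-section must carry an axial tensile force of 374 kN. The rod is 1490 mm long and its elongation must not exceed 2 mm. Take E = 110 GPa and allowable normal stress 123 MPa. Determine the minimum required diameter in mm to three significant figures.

Required area A ≥ P/σ_allow = 374000/123 = 3041 mm².
For a solid circular section, d ≥ √(4A/π) = 62.22 mm.
Elongation limit: A ≥ PL/(Eδ_allow) = 374000·1490/(110000·2) = 2533 mm² ⇒ d ≥ 56.79 mm.
The stress limit governs.

62.2 mm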